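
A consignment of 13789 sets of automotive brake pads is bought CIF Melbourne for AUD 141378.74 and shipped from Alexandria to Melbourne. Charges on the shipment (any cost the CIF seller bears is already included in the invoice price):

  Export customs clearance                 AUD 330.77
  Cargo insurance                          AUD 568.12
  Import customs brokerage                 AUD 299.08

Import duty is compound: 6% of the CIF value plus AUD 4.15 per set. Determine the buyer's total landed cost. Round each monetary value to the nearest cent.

Total landed cost: AUD 207384.89

CIF: the seller pays costs through ocean freight and marine insurance to the destination port.
Already in the invoice (seller's account under CIF): export clearance, insurance — exclude.
The CIF price already equals the CIF value: 141378.74
Ad valorem component: 141378.74 × 6% = 8482.72
Specific component: 13789 × 4.15 = 57224.35
Import duty = 8482.72 + 57224.35 = 65707.07
Buyer bears: brokerage 299.08 + duty 65707.07 = 66006.15
Landed cost = invoice 141378.74 + 66006.15 = 207384.89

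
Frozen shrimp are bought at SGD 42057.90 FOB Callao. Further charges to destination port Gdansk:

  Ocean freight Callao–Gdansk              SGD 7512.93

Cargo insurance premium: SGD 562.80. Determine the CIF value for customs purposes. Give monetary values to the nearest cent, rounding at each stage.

CIF = FOB price + freight + insurance
CIF = 42057.90 + 7512.93 + 562.80 = 50133.63

CIF value: SGD 50133.63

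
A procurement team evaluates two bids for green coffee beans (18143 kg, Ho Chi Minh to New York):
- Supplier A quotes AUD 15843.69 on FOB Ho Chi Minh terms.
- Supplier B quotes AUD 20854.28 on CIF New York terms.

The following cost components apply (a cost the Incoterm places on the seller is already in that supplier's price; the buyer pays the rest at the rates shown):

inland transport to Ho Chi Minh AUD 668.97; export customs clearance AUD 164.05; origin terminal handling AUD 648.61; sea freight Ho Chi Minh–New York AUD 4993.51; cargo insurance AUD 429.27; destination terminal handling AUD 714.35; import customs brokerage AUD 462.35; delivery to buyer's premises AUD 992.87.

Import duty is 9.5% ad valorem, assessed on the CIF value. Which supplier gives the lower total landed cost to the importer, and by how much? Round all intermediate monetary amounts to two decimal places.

Supplier A (FOB):
CIF value = FOB price + freight + insurance = 15843.69 + 4993.51 + 429.27 = 21266.47
Import duty = 21266.47 × 9.5% = 2020.31
Buyer bears (A): 4993.51 + 429.27 + 714.35 + 462.35 + 992.87 = 7592.35
Landed cost (A) = invoice 15843.69 + 7592.35 + duty 2020.31 = 25456.35
Supplier B (CIF):
The CIF price already equals the CIF value: 20854.28
Import duty = 20854.28 × 9.5% = 1981.16
Buyer bears (B): 714.35 + 462.35 + 992.87 = 2169.57
Landed cost (B) = invoice 20854.28 + 2169.57 + duty 1981.16 = 25005.01
Difference = |25456.35 − 25005.01| = 451.34

Supplier B is cheaper by AUD 451.34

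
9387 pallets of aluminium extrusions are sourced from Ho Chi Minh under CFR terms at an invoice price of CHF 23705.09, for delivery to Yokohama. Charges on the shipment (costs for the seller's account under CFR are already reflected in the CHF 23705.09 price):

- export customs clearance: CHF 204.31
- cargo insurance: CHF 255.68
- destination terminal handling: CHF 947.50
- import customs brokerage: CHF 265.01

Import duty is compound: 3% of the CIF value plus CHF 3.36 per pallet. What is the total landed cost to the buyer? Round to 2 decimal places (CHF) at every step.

CFR: the seller pays costs through ocean freight to the destination port, but not insurance.
Already in the invoice (seller's account under CFR): export clearance — exclude.
CIF value = CFR price + insurance = 23705.09 + 255.68 = 23960.77
Ad valorem component: 23960.77 × 3% = 718.82
Specific component: 9387 × 3.36 = 31540.32
Import duty = 718.82 + 31540.32 = 32259.14
Buyer bears: insurance 255.68 + destination terminal 947.50 + brokerage 265.01 + duty 32259.14 = 33727.33
Landed cost = invoice 23705.09 + 33727.33 = 57432.42

Total landed cost: CHF 57432.42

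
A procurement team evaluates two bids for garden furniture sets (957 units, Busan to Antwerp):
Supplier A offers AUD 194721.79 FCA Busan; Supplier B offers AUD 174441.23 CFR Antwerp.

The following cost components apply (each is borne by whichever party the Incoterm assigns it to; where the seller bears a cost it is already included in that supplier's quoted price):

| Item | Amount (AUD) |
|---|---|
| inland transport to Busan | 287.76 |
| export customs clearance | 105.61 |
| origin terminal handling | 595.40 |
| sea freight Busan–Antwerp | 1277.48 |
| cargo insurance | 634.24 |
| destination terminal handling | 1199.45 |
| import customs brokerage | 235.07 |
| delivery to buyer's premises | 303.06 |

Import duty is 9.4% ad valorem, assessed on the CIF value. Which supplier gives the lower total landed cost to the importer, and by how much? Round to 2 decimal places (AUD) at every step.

Supplier B is cheaper by AUD 24235.87

Supplier A (FCA):
CIF value = FCA price + origin terminal + freight + insurance = 194721.79 + 595.40 + 1277.48 + 634.24 = 197228.91
Import duty = 197228.91 × 9.4% = 18539.52
Buyer bears (A): 595.40 + 1277.48 + 634.24 + 1199.45 + 235.07 + 303.06 = 4244.70
Landed cost (A) = invoice 194721.79 + 4244.70 + duty 18539.52 = 217506.01
Supplier B (CFR):
CIF value = CFR price + insurance = 174441.23 + 634.24 = 175075.47
Import duty = 175075.47 × 9.4% = 16457.09
Buyer bears (B): 634.24 + 1199.45 + 235.07 + 303.06 = 2371.82
Landed cost (B) = invoice 174441.23 + 2371.82 + duty 16457.09 = 193270.14
Difference = |217506.01 − 193270.14| = 24235.87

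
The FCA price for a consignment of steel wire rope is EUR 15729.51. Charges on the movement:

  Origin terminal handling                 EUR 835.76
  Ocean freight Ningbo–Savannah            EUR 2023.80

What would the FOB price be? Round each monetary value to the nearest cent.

Not relevant to the conversion: freight — on the buyer under both terms; not part of either seller's price.
From FCA to FOB, the seller additionally bears: origin terminal.
FOB price = 15729.51 + 835.76 = 16565.27

FOB price: EUR 16565.27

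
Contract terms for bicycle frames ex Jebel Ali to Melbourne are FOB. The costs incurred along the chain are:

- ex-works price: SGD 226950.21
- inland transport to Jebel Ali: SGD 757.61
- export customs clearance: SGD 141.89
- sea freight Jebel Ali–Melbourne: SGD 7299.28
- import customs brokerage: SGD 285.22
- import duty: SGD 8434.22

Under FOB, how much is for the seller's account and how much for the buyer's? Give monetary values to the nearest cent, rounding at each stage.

FOB: the seller bears costs until goods are on board at the origin port; the buyer bears freight, insurance and all costs thereafter.
Seller's account: goods 226950.21 + inland to port 757.61 + export clearance 141.89 = 227849.71
Buyer's account: freight 7299.28 + brokerage 285.22 + duty 8434.22 = 16018.72

Seller: SGD 227849.71; buyer: SGD 16018.72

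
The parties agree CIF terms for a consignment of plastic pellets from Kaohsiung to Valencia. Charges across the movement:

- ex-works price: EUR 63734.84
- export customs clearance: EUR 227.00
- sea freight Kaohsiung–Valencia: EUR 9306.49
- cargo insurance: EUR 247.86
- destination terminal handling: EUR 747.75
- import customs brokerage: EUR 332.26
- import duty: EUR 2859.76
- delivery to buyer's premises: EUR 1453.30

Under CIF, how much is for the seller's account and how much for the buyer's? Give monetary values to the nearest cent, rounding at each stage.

CIF: the seller pays costs through ocean freight and marine insurance to the destination port.
Seller's account: goods 63734.84 + export clearance 227.00 + freight 9306.49 + insurance 247.86 = 73516.19
Buyer's account: destination terminal 747.75 + brokerage 332.26 + duty 2859.76 + delivery 1453.30 = 5393.07

Seller: EUR 73516.19; buyer: EUR 5393.07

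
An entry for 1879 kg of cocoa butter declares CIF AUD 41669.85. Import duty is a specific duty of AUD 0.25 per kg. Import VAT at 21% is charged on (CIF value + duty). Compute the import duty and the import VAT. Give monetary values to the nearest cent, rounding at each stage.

Import duty: AUD 469.75; import VAT: AUD 8849.32

Import duty = 1879 × 0.25 = 469.75
VAT base = CIF + duty = 41669.85 + 469.75 = 42139.60
Import VAT = 42139.60 × 21% = 8849.32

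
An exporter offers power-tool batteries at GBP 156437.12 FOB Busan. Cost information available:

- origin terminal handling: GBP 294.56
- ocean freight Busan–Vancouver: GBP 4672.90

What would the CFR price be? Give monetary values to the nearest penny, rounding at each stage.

CFR price: GBP 161110.02

Not relevant to the conversion: origin terminal — on the seller under both FOB and CFR; already in the FOB price and stays in the CFR price.
From FOB to CFR, the seller additionally bears: freight.
CFR price = 156437.12 + 4672.90 = 161110.02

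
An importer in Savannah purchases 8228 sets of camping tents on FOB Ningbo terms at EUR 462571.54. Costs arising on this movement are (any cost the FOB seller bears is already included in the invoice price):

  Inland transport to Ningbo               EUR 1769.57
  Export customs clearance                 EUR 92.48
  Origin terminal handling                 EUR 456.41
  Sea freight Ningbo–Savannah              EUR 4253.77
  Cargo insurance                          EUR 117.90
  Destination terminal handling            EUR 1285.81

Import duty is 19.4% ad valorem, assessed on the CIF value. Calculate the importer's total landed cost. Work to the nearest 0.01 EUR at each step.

FOB: the seller bears costs until goods are on board at the origin port; the buyer bears freight, insurance and all costs thereafter.
Already in the invoice (seller's account under FOB): inland to port, export clearance, origin terminal — exclude.
CIF value = FOB price + freight + insurance = 462571.54 + 4253.77 + 117.90 = 466943.21
Import duty = 466943.21 × 19.4% = 90586.98
Buyer bears: freight 4253.77 + insurance 117.90 + destination terminal 1285.81 + duty 90586.98 = 96244.46
Landed cost = invoice 462571.54 + 96244.46 = 558816.00

Total landed cost: EUR 558816.00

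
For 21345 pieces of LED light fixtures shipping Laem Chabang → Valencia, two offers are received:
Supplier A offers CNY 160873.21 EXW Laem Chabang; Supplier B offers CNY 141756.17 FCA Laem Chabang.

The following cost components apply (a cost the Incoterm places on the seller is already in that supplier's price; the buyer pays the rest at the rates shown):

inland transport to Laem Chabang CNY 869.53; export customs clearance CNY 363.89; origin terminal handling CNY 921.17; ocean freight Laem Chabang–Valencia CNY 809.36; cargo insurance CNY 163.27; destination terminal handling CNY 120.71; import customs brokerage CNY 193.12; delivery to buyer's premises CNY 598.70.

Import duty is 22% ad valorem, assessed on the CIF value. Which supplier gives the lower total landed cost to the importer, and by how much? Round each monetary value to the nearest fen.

Supplier A (EXW):
CIF value = EXW price + inland to port + export clearance + origin terminal + freight + insurance = 160873.21 + 869.53 + 363.89 + 921.17 + 809.36 + 163.27 = 164000.43
Import duty = 164000.43 × 22% = 36080.09
Buyer bears (A): 869.53 + 363.89 + 921.17 + 809.36 + 163.27 + 120.71 + 193.12 + 598.70 = 4039.75
Landed cost (A) = invoice 160873.21 + 4039.75 + duty 36080.09 = 200993.05
Supplier B (FCA):
CIF value = FCA price + origin terminal + freight + insurance = 141756.17 + 921.17 + 809.36 + 163.27 = 143649.97
Import duty = 143649.97 × 22% = 31602.99
Buyer bears (B): 921.17 + 809.36 + 163.27 + 120.71 + 193.12 + 598.70 = 2806.33
Landed cost (B) = invoice 141756.17 + 2806.33 + duty 31602.99 = 176165.49
Difference = |200993.05 − 176165.49| = 24827.56

Supplier B is cheaper by CNY 24827.56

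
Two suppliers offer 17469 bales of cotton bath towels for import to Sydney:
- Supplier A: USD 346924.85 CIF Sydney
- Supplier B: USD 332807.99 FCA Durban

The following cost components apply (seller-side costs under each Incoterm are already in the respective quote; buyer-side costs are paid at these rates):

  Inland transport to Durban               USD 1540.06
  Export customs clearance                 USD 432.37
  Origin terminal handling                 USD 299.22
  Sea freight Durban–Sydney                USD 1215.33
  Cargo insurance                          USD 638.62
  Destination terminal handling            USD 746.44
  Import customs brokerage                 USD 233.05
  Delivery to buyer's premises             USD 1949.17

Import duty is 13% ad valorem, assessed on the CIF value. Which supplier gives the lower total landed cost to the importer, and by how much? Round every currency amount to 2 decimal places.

Supplier B is cheaper by USD 13518.97

Supplier A (CIF):
The CIF price already equals the CIF value: 346924.85
Import duty = 346924.85 × 13% = 45100.23
Buyer bears (A): 746.44 + 233.05 + 1949.17 = 2928.66
Landed cost (A) = invoice 346924.85 + 2928.66 + duty 45100.23 = 394953.74
Supplier B (FCA):
CIF value = FCA price + origin terminal + freight + insurance = 332807.99 + 299.22 + 1215.33 + 638.62 = 334961.16
Import duty = 334961.16 × 13% = 43544.95
Buyer bears (B): 299.22 + 1215.33 + 638.62 + 746.44 + 233.05 + 1949.17 = 5081.83
Landed cost (B) = invoice 332807.99 + 5081.83 + duty 43544.95 = 381434.77
Difference = |394953.74 − 381434.77| = 13518.97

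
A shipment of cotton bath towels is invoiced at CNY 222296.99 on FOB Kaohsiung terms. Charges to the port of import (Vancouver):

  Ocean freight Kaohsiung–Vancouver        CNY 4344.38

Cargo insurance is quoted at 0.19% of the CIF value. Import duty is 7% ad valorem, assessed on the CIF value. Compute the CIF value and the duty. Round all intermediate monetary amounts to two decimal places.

CIF value: CNY 227072.81; import duty: CNY 15895.10

Let C be the CIF value. C = FOB price + freight + 0.19% × C
C − 0.19% × C = 222296.99 + 4344.38
0.9981 × C = 226641.37
C = 226641.37 / 0.9981 = 227072.81
Insurance premium = 0.19% × 227072.81 = 431.44
Import duty = 227072.81 × 7% = 15895.10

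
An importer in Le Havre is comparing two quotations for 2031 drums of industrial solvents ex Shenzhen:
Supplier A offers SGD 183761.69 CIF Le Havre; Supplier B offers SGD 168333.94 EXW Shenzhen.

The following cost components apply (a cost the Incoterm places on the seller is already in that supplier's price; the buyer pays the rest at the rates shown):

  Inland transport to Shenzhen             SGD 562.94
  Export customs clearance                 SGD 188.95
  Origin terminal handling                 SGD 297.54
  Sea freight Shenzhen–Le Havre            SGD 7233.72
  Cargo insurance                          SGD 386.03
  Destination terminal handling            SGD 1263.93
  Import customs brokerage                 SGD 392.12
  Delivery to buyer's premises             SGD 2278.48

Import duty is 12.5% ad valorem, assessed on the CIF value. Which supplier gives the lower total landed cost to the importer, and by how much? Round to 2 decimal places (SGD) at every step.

Supplier A (CIF):
The CIF price already equals the CIF value: 183761.69
Import duty = 183761.69 × 12.5% = 22970.21
Buyer bears (A): 1263.93 + 392.12 + 2278.48 = 3934.53
Landed cost (A) = invoice 183761.69 + 3934.53 + duty 22970.21 = 210666.43
Supplier B (EXW):
CIF value = EXW price + inland to port + export clearance + origin terminal + freight + insurance = 168333.94 + 562.94 + 188.95 + 297.54 + 7233.72 + 386.03 = 177003.12
Import duty = 177003.12 × 12.5% = 22125.39
Buyer bears (B): 562.94 + 188.95 + 297.54 + 7233.72 + 386.03 + 1263.93 + 392.12 + 2278.48 = 12603.71
Landed cost (B) = invoice 168333.94 + 12603.71 + duty 22125.39 = 203063.04
Difference = |210666.43 − 203063.04| = 7603.39

Supplier B is cheaper by SGD 7603.39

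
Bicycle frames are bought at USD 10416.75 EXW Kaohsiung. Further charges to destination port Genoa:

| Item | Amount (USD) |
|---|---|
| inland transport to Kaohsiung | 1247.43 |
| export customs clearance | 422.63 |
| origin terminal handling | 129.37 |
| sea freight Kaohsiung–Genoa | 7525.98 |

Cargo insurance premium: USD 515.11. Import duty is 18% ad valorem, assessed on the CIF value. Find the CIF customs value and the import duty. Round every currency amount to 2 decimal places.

CIF value: USD 20257.27; import duty: USD 3646.31

CIF = EXW price + pre-shipment costs + freight + insurance
CIF = 10416.75 + 1247.43 + 422.63 + 129.37 + 7525.98 + 515.11 = 20257.27
Import duty = 20257.27 × 18% = 3646.31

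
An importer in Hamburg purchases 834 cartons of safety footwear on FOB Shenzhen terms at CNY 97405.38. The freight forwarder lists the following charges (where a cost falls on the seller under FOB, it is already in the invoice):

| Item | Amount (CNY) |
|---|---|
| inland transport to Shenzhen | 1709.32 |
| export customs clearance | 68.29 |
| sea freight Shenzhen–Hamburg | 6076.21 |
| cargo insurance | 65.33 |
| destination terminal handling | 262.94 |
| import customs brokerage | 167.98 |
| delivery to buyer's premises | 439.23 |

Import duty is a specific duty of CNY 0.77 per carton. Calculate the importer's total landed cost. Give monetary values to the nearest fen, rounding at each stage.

Total landed cost: CNY 105059.25

FOB: the seller bears costs until goods are on board at the origin port; the buyer bears freight, insurance and all costs thereafter.
Already in the invoice (seller's account under FOB): inland to port, export clearance — exclude.
CIF value = FOB price + freight + insurance = 97405.38 + 6076.21 + 65.33 = 103546.92
Import duty = 834 × 0.77 = 642.18
Buyer bears: freight 6076.21 + insurance 65.33 + destination terminal 262.94 + brokerage 167.98 + delivery 439.23 + duty 642.18 = 7653.87
Landed cost = invoice 97405.38 + 7653.87 = 105059.25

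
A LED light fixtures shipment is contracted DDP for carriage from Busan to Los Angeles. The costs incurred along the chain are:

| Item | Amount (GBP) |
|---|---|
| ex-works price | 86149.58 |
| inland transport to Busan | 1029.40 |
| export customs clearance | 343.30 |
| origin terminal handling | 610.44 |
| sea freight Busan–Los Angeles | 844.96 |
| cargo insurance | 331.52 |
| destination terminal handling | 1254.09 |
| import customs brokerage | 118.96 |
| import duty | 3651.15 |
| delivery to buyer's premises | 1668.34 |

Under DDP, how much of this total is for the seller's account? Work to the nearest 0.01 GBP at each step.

Seller's account: GBP 96001.74

DDP: the seller bears all costs including import duty.
Seller's account: goods 86149.58 + inland to port 1029.40 + export clearance 343.30 + origin terminal 610.44 + freight 844.96 + insurance 331.52 + destination terminal 1254.09 + brokerage 118.96 + duty 3651.15 + delivery 1668.34 = 96001.74
Buyer's account: 0.00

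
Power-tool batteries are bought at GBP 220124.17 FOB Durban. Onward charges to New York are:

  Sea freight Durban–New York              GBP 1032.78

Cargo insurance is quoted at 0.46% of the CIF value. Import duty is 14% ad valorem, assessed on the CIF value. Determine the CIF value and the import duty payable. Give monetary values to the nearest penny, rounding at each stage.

Let C be the CIF value. C = FOB price + freight + 0.46% × C
C − 0.46% × C = 220124.17 + 1032.78
0.9954 × C = 221156.95
C = 221156.95 / 0.9954 = 222178.97
Insurance premium = 0.46% × 222178.97 = 1022.02
Import duty = 222178.97 × 14% = 31105.06

CIF value: GBP 222178.97; import duty: GBP 31105.06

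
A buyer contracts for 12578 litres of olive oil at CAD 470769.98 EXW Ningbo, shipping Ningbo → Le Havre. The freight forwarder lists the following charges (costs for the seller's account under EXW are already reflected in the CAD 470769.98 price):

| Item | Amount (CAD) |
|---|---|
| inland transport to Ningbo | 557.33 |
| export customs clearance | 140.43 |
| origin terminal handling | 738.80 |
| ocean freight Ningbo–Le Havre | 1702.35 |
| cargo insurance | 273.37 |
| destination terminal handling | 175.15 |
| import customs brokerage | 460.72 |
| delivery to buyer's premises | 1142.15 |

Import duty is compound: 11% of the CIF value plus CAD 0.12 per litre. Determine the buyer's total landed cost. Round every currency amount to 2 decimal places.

EXW: the seller makes goods available at their premises; the buyer bears all onward costs.
CIF value = EXW price + inland to port + export clearance + origin terminal + freight + insurance = 470769.98 + 557.33 + 140.43 + 738.80 + 1702.35 + 273.37 = 474182.26
Ad valorem component: 474182.26 × 11% = 52160.05
Specific component: 12578 × 0.12 = 1509.36
Import duty = 52160.05 + 1509.36 = 53669.41
Buyer bears: inland to port 557.33 + export clearance 140.43 + origin terminal 738.80 + freight 1702.35 + insurance 273.37 + destination terminal 175.15 + brokerage 460.72 + delivery 1142.15 + duty 53669.41 = 58859.71
Landed cost = invoice 470769.98 + 58859.71 = 529629.69

Total landed cost: CAD 529629.69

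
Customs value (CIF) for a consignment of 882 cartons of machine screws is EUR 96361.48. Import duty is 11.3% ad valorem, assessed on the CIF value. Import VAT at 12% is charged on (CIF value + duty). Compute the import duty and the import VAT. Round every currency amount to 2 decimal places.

Import duty = 96361.48 × 11.3% = 10888.85
VAT base = CIF + duty = 96361.48 + 10888.85 = 107250.33
Import VAT = 107250.33 × 12% = 12870.04

Import duty: EUR 10888.85; import VAT: EUR 12870.04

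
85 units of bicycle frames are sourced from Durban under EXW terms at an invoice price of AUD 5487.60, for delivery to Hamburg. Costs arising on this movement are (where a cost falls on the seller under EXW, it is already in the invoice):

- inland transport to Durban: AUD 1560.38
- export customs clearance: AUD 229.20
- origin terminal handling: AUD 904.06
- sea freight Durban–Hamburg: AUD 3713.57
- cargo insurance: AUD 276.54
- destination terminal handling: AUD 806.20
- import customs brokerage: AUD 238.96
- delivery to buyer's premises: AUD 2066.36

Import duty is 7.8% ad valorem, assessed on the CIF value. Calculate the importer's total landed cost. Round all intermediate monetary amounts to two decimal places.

Total landed cost: AUD 16232.24

EXW: the seller makes goods available at their premises; the buyer bears all onward costs.
CIF value = EXW price + inland to port + export clearance + origin terminal + freight + insurance = 5487.60 + 1560.38 + 229.20 + 904.06 + 3713.57 + 276.54 = 12171.35
Import duty = 12171.35 × 7.8% = 949.37
Buyer bears: inland to port 1560.38 + export clearance 229.20 + origin terminal 904.06 + freight 3713.57 + insurance 276.54 + destination terminal 806.20 + brokerage 238.96 + delivery 2066.36 + duty 949.37 = 10744.64
Landed cost = invoice 5487.60 + 10744.64 = 16232.24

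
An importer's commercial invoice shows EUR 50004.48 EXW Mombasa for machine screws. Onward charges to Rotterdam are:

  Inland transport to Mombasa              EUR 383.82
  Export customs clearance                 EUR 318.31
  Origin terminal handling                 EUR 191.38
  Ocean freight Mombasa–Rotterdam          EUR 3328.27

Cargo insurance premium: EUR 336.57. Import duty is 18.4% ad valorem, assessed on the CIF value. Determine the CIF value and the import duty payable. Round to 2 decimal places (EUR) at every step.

CIF value: EUR 54562.83; import duty: EUR 10039.56

CIF = EXW price + pre-shipment costs + freight + insurance
CIF = 50004.48 + 383.82 + 318.31 + 191.38 + 3328.27 + 336.57 = 54562.83
Import duty = 54562.83 × 18.4% = 10039.56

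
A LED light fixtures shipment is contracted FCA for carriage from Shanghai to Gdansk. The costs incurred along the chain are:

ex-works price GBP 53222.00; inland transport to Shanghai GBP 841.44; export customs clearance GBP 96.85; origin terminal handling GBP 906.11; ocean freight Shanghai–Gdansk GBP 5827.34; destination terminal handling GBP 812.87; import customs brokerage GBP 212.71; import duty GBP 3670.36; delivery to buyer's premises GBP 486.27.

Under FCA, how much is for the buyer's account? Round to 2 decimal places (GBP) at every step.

Buyer's account: GBP 11915.66

FCA: the seller delivers export-cleared goods to the carrier; the buyer bears costs from that point.
Seller's account: goods 53222.00 + inland to port 841.44 + export clearance 96.85 = 54160.29
Buyer's account: origin terminal 906.11 + freight 5827.34 + destination terminal 812.87 + brokerage 212.71 + duty 3670.36 + delivery 486.27 = 11915.66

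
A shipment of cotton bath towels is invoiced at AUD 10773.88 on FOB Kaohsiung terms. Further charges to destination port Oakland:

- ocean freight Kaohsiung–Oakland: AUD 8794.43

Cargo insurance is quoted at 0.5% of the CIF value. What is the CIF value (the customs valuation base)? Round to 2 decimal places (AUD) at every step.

CIF value: AUD 19666.64

Let C be the CIF value. C = FOB price + freight + 0.5% × C
C − 0.5% × C = 10773.88 + 8794.43
0.995 × C = 19568.31
C = 19568.31 / 0.995 = 19666.64
Insurance premium = 0.5% × 19666.64 = 98.33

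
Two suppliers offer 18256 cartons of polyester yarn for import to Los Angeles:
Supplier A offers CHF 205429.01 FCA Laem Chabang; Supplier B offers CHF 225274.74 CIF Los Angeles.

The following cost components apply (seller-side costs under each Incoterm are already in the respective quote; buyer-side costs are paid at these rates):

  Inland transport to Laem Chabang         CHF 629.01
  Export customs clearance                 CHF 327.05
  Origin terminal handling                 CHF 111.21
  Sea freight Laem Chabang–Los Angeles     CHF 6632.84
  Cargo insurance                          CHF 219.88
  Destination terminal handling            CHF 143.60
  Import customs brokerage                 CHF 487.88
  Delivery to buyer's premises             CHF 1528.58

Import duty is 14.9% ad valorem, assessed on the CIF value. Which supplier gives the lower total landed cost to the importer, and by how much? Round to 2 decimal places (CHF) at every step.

Supplier A is cheaper by CHF 14801.19

Supplier A (FCA):
CIF value = FCA price + origin terminal + freight + insurance = 205429.01 + 111.21 + 6632.84 + 219.88 = 212392.94
Import duty = 212392.94 × 14.9% = 31646.55
Buyer bears (A): 111.21 + 6632.84 + 219.88 + 143.60 + 487.88 + 1528.58 = 9123.99
Landed cost (A) = invoice 205429.01 + 9123.99 + duty 31646.55 = 246199.55
Supplier B (CIF):
The CIF price already equals the CIF value: 225274.74
Import duty = 225274.74 × 14.9% = 33565.94
Buyer bears (B): 143.60 + 487.88 + 1528.58 = 2160.06
Landed cost (B) = invoice 225274.74 + 2160.06 + duty 33565.94 = 261000.74
Difference = |246199.55 − 261000.74| = 14801.19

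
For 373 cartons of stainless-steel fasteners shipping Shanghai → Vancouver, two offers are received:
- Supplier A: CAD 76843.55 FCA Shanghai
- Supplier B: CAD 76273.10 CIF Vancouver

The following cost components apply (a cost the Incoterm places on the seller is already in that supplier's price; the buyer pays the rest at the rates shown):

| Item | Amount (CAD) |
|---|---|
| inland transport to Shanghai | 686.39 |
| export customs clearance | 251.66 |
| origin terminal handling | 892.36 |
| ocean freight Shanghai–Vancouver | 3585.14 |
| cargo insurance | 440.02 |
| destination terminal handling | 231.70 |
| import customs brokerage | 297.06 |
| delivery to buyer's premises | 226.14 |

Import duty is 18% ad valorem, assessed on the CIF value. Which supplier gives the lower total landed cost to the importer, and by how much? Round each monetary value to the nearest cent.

Supplier A (FCA):
CIF value = FCA price + origin terminal + freight + insurance = 76843.55 + 892.36 + 3585.14 + 440.02 = 81761.07
Import duty = 81761.07 × 18% = 14716.99
Buyer bears (A): 892.36 + 3585.14 + 440.02 + 231.70 + 297.06 + 226.14 = 5672.42
Landed cost (A) = invoice 76843.55 + 5672.42 + duty 14716.99 = 97232.96
Supplier B (CIF):
The CIF price already equals the CIF value: 76273.10
Import duty = 76273.10 × 18% = 13729.16
Buyer bears (B): 231.70 + 297.06 + 226.14 = 754.90
Landed cost (B) = invoice 76273.10 + 754.90 + duty 13729.16 = 90757.16
Difference = |97232.96 − 90757.16| = 6475.80

Supplier B is cheaper by CAD 6475.80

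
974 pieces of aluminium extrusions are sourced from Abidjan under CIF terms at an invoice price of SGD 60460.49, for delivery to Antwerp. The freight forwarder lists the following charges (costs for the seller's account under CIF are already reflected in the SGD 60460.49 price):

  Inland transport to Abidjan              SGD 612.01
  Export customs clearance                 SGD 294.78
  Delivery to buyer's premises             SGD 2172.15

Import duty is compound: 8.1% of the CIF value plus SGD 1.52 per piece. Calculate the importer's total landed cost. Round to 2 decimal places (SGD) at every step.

Total landed cost: SGD 69010.42

CIF: the seller pays costs through ocean freight and marine insurance to the destination port.
Already in the invoice (seller's account under CIF): inland to port, export clearance — exclude.
The CIF price already equals the CIF value: 60460.49
Ad valorem component: 60460.49 × 8.1% = 4897.30
Specific component: 974 × 1.52 = 1480.48
Import duty = 4897.30 + 1480.48 = 6377.78
Buyer bears: delivery 2172.15 + duty 6377.78 = 8549.93
Landed cost = invoice 60460.49 + 8549.93 = 69010.42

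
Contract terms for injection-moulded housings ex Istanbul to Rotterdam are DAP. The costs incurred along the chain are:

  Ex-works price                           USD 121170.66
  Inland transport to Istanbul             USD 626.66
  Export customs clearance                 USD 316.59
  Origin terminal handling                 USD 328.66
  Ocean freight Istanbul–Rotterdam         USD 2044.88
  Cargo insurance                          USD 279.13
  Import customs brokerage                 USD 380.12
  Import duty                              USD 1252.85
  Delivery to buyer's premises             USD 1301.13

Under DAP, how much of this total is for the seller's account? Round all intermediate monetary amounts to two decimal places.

DAP: the seller bears all costs to the named destination except import duty and clearance.
Seller's account: goods 121170.66 + inland to port 626.66 + export clearance 316.59 + origin terminal 328.66 + freight 2044.88 + insurance 279.13 + delivery 1301.13 = 126067.71
Buyer's account: brokerage 380.12 + duty 1252.85 = 1632.97

Seller's account: USD 126067.71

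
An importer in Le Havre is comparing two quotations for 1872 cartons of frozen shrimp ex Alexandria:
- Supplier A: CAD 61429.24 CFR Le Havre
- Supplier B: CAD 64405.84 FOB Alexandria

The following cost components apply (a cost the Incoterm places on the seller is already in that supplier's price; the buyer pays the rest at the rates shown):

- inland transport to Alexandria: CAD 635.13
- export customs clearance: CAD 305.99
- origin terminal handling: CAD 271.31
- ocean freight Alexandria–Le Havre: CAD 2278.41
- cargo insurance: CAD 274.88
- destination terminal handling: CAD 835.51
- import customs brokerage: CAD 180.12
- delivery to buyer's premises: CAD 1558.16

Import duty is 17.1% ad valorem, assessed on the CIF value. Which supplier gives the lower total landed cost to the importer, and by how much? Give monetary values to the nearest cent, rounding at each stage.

Supplier A (CFR):
CIF value = CFR price + insurance = 61429.24 + 274.88 = 61704.12
Import duty = 61704.12 × 17.1% = 10551.40
Buyer bears (A): 274.88 + 835.51 + 180.12 + 1558.16 = 2848.67
Landed cost (A) = invoice 61429.24 + 2848.67 + duty 10551.40 = 74829.31
Supplier B (FOB):
CIF value = FOB price + freight + insurance = 64405.84 + 2278.41 + 274.88 = 66959.13
Import duty = 66959.13 × 17.1% = 11450.01
Buyer bears (B): 2278.41 + 274.88 + 835.51 + 180.12 + 1558.16 = 5127.08
Landed cost (B) = invoice 64405.84 + 5127.08 + duty 11450.01 = 80982.93
Difference = |74829.31 − 80982.93| = 6153.62

Supplier A is cheaper by CAD 6153.62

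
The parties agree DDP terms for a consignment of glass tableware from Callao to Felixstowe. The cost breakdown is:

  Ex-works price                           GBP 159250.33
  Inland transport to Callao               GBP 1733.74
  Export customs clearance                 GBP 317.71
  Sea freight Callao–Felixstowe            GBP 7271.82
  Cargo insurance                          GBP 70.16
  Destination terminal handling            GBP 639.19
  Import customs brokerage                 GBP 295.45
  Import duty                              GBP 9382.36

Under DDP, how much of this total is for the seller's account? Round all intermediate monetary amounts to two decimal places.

DDP: the seller bears all costs including import duty.
Seller's account: goods 159250.33 + inland to port 1733.74 + export clearance 317.71 + freight 7271.82 + insurance 70.16 + destination terminal 639.19 + brokerage 295.45 + duty 9382.36 = 178960.76
Buyer's account: 0.00

Seller's account: GBP 178960.76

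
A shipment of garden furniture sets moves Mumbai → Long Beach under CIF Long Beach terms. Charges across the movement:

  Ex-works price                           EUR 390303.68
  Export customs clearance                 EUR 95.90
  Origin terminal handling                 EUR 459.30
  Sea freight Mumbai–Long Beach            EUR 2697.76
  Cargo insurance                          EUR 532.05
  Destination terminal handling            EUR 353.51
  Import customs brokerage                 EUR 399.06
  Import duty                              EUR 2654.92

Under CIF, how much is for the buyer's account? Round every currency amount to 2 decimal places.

Buyer's account: EUR 3407.49

CIF: the seller pays costs through ocean freight and marine insurance to the destination port.
Seller's account: goods 390303.68 + export clearance 95.90 + origin terminal 459.30 + freight 2697.76 + insurance 532.05 = 394088.69
Buyer's account: destination terminal 353.51 + brokerage 399.06 + duty 2654.92 = 3407.49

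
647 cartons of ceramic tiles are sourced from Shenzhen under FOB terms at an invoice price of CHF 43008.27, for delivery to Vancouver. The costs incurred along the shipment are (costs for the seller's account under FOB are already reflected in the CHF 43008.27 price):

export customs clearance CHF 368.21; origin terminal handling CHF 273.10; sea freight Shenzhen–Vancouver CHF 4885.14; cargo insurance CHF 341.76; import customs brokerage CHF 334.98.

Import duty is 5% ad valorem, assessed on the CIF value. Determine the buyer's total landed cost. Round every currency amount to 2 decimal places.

FOB: the seller bears costs until goods are on board at the origin port; the buyer bears freight, insurance and all costs thereafter.
Already in the invoice (seller's account under FOB): export clearance, origin terminal — exclude.
CIF value = FOB price + freight + insurance = 43008.27 + 4885.14 + 341.76 = 48235.17
Import duty = 48235.17 × 5% = 2411.76
Buyer bears: freight 4885.14 + insurance 341.76 + brokerage 334.98 + duty 2411.76 = 7973.64
Landed cost = invoice 43008.27 + 7973.64 = 50981.91

Total landed cost: CHF 50981.91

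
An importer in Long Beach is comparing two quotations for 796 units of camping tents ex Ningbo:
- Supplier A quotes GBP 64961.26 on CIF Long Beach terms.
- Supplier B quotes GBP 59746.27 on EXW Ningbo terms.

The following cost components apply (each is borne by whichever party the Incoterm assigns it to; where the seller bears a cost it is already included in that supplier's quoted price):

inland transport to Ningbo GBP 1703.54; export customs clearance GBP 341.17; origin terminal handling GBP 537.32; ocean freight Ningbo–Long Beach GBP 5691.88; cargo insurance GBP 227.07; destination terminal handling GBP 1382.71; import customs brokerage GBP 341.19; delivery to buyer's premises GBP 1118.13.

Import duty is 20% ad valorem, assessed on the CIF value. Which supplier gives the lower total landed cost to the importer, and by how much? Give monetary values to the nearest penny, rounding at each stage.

Supplier A is cheaper by GBP 3943.19

Supplier A (CIF):
The CIF price already equals the CIF value: 64961.26
Import duty = 64961.26 × 20% = 12992.25
Buyer bears (A): 1382.71 + 341.19 + 1118.13 = 2842.03
Landed cost (A) = invoice 64961.26 + 2842.03 + duty 12992.25 = 80795.54
Supplier B (EXW):
CIF value = EXW price + inland to port + export clearance + origin terminal + freight + insurance = 59746.27 + 1703.54 + 341.17 + 537.32 + 5691.88 + 227.07 = 68247.25
Import duty = 68247.25 × 20% = 13649.45
Buyer bears (B): 1703.54 + 341.17 + 537.32 + 5691.88 + 227.07 + 1382.71 + 341.19 + 1118.13 = 11343.01
Landed cost (B) = invoice 59746.27 + 11343.01 + duty 13649.45 = 84738.73
Difference = |80795.54 − 84738.73| = 3943.19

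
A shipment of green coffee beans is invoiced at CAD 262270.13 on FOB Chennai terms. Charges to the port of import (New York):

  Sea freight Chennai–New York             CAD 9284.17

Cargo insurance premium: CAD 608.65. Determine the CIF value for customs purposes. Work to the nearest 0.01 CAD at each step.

CIF = FOB price + freight + insurance
CIF = 262270.13 + 9284.17 + 608.65 = 272162.95

CIF value: CAD 272162.95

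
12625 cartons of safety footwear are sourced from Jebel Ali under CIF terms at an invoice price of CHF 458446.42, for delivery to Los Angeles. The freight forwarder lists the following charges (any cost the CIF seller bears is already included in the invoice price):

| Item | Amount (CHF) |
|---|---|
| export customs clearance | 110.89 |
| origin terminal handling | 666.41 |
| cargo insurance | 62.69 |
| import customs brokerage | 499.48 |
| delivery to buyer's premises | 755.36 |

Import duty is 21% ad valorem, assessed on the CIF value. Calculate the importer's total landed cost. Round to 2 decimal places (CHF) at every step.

CIF: the seller pays costs through ocean freight and marine insurance to the destination port.
Already in the invoice (seller's account under CIF): export clearance, origin terminal, insurance — exclude.
The CIF price already equals the CIF value: 458446.42
Import duty = 458446.42 × 21% = 96273.75
Buyer bears: brokerage 499.48 + delivery 755.36 + duty 96273.75 = 97528.59
Landed cost = invoice 458446.42 + 97528.59 = 555975.01

Total landed cost: CHF 555975.01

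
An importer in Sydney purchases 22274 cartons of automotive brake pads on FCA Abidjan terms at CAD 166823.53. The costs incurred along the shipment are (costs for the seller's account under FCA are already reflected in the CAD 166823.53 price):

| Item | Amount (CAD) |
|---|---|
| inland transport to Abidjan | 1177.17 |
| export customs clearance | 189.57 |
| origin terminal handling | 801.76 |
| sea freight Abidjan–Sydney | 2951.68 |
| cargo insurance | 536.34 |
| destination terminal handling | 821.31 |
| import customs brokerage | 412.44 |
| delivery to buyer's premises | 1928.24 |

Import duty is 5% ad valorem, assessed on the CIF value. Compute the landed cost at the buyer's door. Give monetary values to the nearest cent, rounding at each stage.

Total landed cost: CAD 182830.97

FCA: the seller delivers export-cleared goods to the carrier; the buyer bears costs from that point.
Already in the invoice (seller's account under FCA): inland to port, export clearance — exclude.
CIF value = FCA price + origin terminal + freight + insurance = 166823.53 + 801.76 + 2951.68 + 536.34 = 171113.31
Import duty = 171113.31 × 5% = 8555.67
Buyer bears: origin terminal 801.76 + freight 2951.68 + insurance 536.34 + destination terminal 821.31 + brokerage 412.44 + delivery 1928.24 + duty 8555.67 = 16007.44
Landed cost = invoice 166823.53 + 16007.44 = 182830.97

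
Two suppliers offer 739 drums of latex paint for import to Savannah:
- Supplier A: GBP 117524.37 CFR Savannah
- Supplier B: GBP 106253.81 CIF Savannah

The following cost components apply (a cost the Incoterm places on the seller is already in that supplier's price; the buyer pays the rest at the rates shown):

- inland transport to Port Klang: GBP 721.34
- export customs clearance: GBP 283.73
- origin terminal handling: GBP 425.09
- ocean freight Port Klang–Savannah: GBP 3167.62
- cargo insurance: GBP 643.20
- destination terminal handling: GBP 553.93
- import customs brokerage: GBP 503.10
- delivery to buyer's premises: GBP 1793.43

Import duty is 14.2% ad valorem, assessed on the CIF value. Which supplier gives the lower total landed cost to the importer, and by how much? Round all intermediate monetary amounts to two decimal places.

Supplier A (CFR):
CIF value = CFR price + insurance = 117524.37 + 643.20 = 118167.57
Import duty = 118167.57 × 14.2% = 16779.79
Buyer bears (A): 643.20 + 553.93 + 503.10 + 1793.43 = 3493.66
Landed cost (A) = invoice 117524.37 + 3493.66 + duty 16779.79 = 137797.82
Supplier B (CIF):
The CIF price already equals the CIF value: 106253.81
Import duty = 106253.81 × 14.2% = 15088.04
Buyer bears (B): 553.93 + 503.10 + 1793.43 = 2850.46
Landed cost (B) = invoice 106253.81 + 2850.46 + duty 15088.04 = 124192.31
Difference = |137797.82 − 124192.31| = 13605.51

Supplier B is cheaper by GBP 13605.51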